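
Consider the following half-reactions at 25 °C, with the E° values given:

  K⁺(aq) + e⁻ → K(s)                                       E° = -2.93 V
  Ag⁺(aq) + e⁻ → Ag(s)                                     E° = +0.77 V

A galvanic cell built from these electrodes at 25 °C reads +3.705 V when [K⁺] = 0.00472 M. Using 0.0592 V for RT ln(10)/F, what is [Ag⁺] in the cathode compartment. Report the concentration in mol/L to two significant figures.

Ag⁺/Ag is the cathode, K⁺/K the anode: E°cell = +3.70 V, n = 1.
Overall reaction: Ag⁺(aq) + K(s) → Ag(s) + K⁺(aq); Q = [K⁺]^1/[Ag⁺]^1.
From E = E° − (0.0592/n) log Q: log Q = (E° − E)·n/0.0592 = (+3.70 − (+3.705))·1/0.0592 = -0.0845.
So 1·log[Ag⁺] = 1·log(0.00472) − log Q = -2.3261 − (-0.0845) = -2.2416; [Ag⁺] = 10^(-2.2416) ≈ 0.0057 M.

0.0057 M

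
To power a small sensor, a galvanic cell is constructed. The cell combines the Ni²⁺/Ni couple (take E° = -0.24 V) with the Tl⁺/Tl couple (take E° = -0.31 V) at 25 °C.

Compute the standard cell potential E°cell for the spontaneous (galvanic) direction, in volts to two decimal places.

The Ni²⁺/Ni couple has the higher reduction potential, so it is the cathode; Tl⁺/Tl is oxidised at the anode.
E°cell = E°(cathode) − E°(anode) = (-0.24) − (-0.31) = +0.07 V.

+0.07 V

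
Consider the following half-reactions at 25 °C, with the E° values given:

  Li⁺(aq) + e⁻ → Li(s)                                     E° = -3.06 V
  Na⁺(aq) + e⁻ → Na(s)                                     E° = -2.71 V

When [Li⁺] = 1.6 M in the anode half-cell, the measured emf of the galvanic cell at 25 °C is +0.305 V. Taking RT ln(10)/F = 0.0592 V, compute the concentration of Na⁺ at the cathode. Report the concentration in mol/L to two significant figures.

Na⁺/Na is the cathode, Li⁺/Li the anode: E°cell = +0.35 V, n = 1.
Overall reaction: Na⁺(aq) + Li(s) → Na(s) + Li⁺(aq); Q = [Li⁺]^1/[Na⁺]^1.
From E = E° − (0.0592/n) log Q: log Q = (E° − E)·n/0.0592 = (+0.35 − (+0.305))·1/0.0592 = 0.7601.
So 1·log[Na⁺] = 1·log(1.6) − log Q = 0.2041 − (0.7601) = -0.5560; [Na⁺] = 10^(-0.5560) ≈ 0.28 M.

0.28 M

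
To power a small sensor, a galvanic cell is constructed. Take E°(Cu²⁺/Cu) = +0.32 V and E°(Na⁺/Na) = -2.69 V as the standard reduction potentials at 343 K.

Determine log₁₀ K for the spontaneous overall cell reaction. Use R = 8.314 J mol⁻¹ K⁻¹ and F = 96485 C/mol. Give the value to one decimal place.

88.5

Cathode: Cu²⁺/Cu; anode: Na⁺/Na. E°cell = (+0.32) − (-2.69) = +3.01 V, with n = 2.
ΔG° = −nFE° = −RT ln K, so ln K = nFE°/(RT) = (2)(96485)(+3.01) / ((8.314)(343)) = 203.682.
log₁₀ K = 203.682 / ln 10 = 88.5.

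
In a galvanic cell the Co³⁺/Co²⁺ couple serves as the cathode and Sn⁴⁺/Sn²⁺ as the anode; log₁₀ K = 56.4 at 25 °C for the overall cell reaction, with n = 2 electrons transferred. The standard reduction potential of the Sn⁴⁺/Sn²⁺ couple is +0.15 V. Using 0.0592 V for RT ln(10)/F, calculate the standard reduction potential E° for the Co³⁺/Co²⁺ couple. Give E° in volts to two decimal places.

+1.82 V

E°cell = (0.0592/n)·log K = (0.0592/2)(56.4) = +1.669 V.
Since Co³⁺/Co²⁺ is the cathode and Sn⁴⁺/Sn²⁺ the anode, E°cell = E°(Co³⁺/Co²⁺) − E°(Sn⁴⁺/Sn²⁺).
So E°(Co³⁺/Co²⁺) = E°cell + E°(Sn⁴⁺/Sn²⁺) = +1.669 + (+0.15) = +1.82 V.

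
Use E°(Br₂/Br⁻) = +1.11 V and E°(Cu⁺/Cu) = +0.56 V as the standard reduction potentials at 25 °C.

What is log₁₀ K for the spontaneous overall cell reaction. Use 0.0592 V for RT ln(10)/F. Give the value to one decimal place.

Cathode: Br₂/Br⁻; anode: Cu⁺/Cu. E°cell = +0.55 V, n = 2.
log K = nE°cell / 0.0592 = (2)(+0.55) / 0.0592 = 18.6.

18.6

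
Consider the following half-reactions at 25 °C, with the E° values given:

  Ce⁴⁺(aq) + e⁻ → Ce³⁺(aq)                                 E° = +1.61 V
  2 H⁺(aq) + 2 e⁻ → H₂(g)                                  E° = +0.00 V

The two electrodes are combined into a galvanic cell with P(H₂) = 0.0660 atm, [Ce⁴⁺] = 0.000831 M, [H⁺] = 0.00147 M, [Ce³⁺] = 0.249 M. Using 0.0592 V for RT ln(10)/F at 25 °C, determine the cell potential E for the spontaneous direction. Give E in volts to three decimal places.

Ce⁴⁺/Ce³⁺ is the cathode (higher E°), H⁺/H₂ the anode: E°cell = +1.61 − (+0.00) = +1.61 V, n = 2.
Overall: 2 Ce⁴⁺(aq) + H₂(g) → 2 Ce³⁺(aq) + 2 H⁺(aq)
Q = [Ce³⁺]^2·[H⁺]^2 / ([Ce⁴⁺]^2·P(H₂)); log Q = 0.468.
E = E° − (0.0592/n) log Q = +1.61 − (0.0592/2)(0.468) = +1.596 V.

+1.596 V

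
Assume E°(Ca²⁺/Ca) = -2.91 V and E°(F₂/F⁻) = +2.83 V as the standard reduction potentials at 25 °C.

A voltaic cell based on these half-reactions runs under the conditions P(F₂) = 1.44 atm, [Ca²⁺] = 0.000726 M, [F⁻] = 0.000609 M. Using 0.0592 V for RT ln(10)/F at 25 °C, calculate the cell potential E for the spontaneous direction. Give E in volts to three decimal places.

+6.028 V

F₂/F⁻ is the cathode (higher E°), Ca²⁺/Ca the anode: E°cell = +2.83 − (-2.91) = +5.74 V, n = 2.
Overall: F₂(g) + Ca(s) → 2 F⁻(aq) + Ca²⁺(aq)
Q = [F⁻]^2·[Ca²⁺] / (P(F₂)); log Q = -9.728.
E = E° − (0.0592/n) log Q = +5.74 − (0.0592/2)(-9.728) = +6.028 V.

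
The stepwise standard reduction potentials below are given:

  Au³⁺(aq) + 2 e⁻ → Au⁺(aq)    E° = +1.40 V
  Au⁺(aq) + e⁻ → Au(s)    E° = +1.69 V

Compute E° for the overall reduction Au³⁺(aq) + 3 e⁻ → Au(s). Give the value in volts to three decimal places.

+1.497 V

Standard free energies of sequential steps add: ΔG°₃ = ΔG°₁ + ΔG°₂, so n₃E°₃ = n₁E°₁ + n₂E°₂.
E°₃ = (2×+1.40 + 1×+1.69) / 3 = (+4.490) / 3 = +1.497 V.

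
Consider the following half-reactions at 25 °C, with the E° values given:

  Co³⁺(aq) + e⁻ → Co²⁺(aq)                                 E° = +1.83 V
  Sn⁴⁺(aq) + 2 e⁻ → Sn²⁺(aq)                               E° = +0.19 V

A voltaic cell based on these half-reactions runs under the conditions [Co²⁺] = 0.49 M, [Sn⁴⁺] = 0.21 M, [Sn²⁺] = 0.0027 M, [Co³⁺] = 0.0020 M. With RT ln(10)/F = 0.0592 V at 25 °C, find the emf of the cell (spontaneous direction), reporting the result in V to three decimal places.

+1.443 V

Co³⁺/Co²⁺ is the cathode (higher E°), Sn⁴⁺/Sn²⁺ the anode: E°cell = +1.83 − (+0.19) = +1.64 V, n = 2.
Overall: 2 Co³⁺(aq) + Sn²⁺(aq) → 2 Co²⁺(aq) + Sn⁴⁺(aq)
Q = [Co²⁺]^2·[Sn⁴⁺] / ([Co³⁺]^2·[Sn²⁺]); log Q = 6.669.
E = E° − (0.0592/n) log Q = +1.64 − (0.0592/2)(6.669) = +1.443 V.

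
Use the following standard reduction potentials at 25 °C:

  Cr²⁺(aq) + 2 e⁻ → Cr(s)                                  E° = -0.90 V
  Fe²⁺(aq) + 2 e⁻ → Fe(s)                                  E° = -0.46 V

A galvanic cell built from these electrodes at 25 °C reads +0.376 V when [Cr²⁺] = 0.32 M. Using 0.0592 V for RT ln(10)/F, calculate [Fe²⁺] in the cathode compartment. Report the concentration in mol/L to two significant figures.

0.0022 M

Fe²⁺/Fe is the cathode, Cr²⁺/Cr the anode: E°cell = +0.44 V, n = 2.
Overall reaction: Fe²⁺(aq) + Cr(s) → Fe(s) + Cr²⁺(aq); Q = [Cr²⁺]^1/[Fe²⁺]^1.
From E = E° − (0.0592/n) log Q: log Q = (E° − E)·n/0.0592 = (+0.44 − (+0.376))·2/0.0592 = 2.1622.
So 1·log[Fe²⁺] = 1·log(0.32) − log Q = -0.4949 − (2.1622) = -2.6571; [Fe²⁺] = 10^(-2.6571) ≈ 0.0022 M.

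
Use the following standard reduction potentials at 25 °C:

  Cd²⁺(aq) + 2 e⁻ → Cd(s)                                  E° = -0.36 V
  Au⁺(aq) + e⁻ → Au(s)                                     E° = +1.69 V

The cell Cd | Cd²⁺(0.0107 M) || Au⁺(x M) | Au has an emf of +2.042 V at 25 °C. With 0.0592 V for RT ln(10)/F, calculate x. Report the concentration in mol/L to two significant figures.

0.076 M

Au⁺/Au is the cathode, Cd²⁺/Cd the anode: E°cell = +2.05 V, n = 2.
Overall reaction: 2 Au⁺(aq) + Cd(s) → 2 Au(s) + Cd²⁺(aq); Q = [Cd²⁺]^1/[Au⁺]^2.
From E = E° − (0.0592/n) log Q: log Q = (E° − E)·n/0.0592 = (+2.05 − (+2.042))·2/0.0592 = 0.2703.
So 2·log[Au⁺] = 1·log(0.0107) − log Q = -1.9706 − (0.2703) = -2.2409; log[Au⁺] = -2.2409 / 2 = -1.1204; [Au⁺] = 10^(-1.1204) ≈ 0.076 M.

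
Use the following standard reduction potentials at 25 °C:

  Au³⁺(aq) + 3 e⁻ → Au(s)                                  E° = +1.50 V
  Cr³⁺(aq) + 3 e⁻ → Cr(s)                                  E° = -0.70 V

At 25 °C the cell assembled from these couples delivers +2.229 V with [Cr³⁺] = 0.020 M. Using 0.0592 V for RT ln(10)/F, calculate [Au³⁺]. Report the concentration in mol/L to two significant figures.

0.59 M

Au³⁺/Au is the cathode, Cr³⁺/Cr the anode: E°cell = +2.20 V, n = 3.
Overall reaction: Au³⁺(aq) + Cr(s) → Au(s) + Cr³⁺(aq); Q = [Cr³⁺]^1/[Au³⁺]^1.
From E = E° − (0.0592/n) log Q: log Q = (E° − E)·n/0.0592 = (+2.20 − (+2.229))·3/0.0592 = -1.4696.
So 1·log[Au³⁺] = 1·log(0.02) − log Q = -1.6990 − (-1.4696) = -0.2294; [Au³⁺] = 10^(-0.2294) ≈ 0.59 M.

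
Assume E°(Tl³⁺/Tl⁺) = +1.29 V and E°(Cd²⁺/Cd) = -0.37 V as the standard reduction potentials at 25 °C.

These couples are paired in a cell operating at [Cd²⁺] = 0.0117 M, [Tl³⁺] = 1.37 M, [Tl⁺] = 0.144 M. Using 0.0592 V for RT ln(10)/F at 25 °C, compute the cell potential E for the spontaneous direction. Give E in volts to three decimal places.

Tl³⁺/Tl⁺ is the cathode (higher E°), Cd²⁺/Cd the anode: E°cell = +1.29 − (-0.37) = +1.66 V, n = 2.
Overall: Tl³⁺(aq) + Cd(s) → Tl⁺(aq) + Cd²⁺(aq)
Q = [Tl⁺]·[Cd²⁺] / ([Tl³⁺]); log Q = -2.910.
E = E° − (0.0592/n) log Q = +1.66 − (0.0592/2)(-2.910) = +1.746 V.

+1.746 V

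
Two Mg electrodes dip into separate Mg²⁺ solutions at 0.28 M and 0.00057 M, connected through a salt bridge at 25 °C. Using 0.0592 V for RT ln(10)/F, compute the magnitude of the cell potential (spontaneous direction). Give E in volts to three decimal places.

+0.080 V

For a concentration cell E°cell = 0. The 0.28 M side is the cathode (reduction is favoured where [Mg²⁺] is higher).
With n = 2, E = −(0.0592/2) log([Mg²⁺]ₐₙ/[Mg²⁺]꜀ₐₜ) = −(0.0592/2) log(0.00057/0.28) = −(0.0592/2)(-2.691) = +0.080 V.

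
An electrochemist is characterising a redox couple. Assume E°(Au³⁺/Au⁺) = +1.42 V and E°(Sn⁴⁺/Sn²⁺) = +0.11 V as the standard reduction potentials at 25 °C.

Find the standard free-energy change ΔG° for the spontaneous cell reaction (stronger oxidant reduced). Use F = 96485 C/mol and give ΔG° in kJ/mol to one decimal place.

-252.8 kJ/mol

Au³⁺/Au⁺ (E° = +1.42 V) is the cathode; Sn⁴⁺/Sn²⁺ (E° = +0.11 V) is the anode, so E°cell = +1.31 V.
Balancing electrons gives n = 2 (lcm of 2 and 2).
ΔG° = −nFE° = −(2)(96485)(+1.31) = -252,791 J = -252.8 kJ/mol.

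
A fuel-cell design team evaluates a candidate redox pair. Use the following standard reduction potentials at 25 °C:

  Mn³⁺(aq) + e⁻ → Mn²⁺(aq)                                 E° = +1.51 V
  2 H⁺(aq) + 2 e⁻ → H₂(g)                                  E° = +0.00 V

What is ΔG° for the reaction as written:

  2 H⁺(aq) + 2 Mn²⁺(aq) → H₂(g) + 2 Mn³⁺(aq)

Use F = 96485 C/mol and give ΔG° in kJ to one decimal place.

As written, H⁺/H₂ is reduced (cathode) and Mn³⁺/Mn²⁺ is oxidised (anode), so E°cell = (+0.00) − (+1.51) = -1.51 V.
Balancing electrons gives n = 2.
ΔG° = −nFE° = −(2)(96485)(-1.51) = 291,385 J = +291.4 kJ.

+291.4 kJ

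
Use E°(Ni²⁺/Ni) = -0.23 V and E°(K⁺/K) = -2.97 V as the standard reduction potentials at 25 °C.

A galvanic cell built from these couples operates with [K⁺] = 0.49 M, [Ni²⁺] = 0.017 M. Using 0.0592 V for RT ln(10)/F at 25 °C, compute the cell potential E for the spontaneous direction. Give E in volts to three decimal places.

+2.706 V

Ni²⁺/Ni is the cathode (higher E°), K⁺/K the anode: E°cell = -0.23 − (-2.97) = +2.74 V, n = 2.
Overall: Ni²⁺(aq) + 2 K(s) → Ni(s) + 2 K⁺(aq)
Q = [K⁺]^2 / ([Ni²⁺]); log Q = 1.150.
E = E° − (0.0592/n) log Q = +2.74 − (0.0592/2)(1.150) = +2.706 V.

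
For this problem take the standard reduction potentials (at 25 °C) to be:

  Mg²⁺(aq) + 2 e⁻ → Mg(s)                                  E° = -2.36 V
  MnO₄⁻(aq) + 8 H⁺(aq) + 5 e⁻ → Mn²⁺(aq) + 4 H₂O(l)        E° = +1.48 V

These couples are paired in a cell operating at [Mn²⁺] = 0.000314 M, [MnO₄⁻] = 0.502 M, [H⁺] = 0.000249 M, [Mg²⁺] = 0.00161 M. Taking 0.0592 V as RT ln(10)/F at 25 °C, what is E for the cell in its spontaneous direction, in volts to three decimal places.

+3.619 V

MnO₄⁻/Mn²⁺ is the cathode (higher E°), Mg²⁺/Mg the anode: E°cell = +1.48 − (-2.36) = +3.84 V, n = 10.
Overall: 2 MnO₄⁻(aq) + 16 H⁺(aq) + 5 Mg(s) → 2 Mn²⁺(aq) + 8 H₂O(l) + 5 Mg²⁺(aq)
Q = [Mn²⁺]^2·[Mg²⁺]^5 / ([MnO₄⁻]^2·[H⁺]^16); log Q = 37.287.
E = E° − (0.0592/n) log Q = +3.84 − (0.0592/10)(37.287) = +3.619 V.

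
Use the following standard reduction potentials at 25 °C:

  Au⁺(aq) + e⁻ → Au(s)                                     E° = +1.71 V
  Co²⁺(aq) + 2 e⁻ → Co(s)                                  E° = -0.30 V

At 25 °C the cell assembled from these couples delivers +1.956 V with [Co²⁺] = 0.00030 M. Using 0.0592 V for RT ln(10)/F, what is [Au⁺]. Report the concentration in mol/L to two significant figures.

Au⁺/Au is the cathode, Co²⁺/Co the anode: E°cell = +2.01 V, n = 2.
Overall reaction: 2 Au⁺(aq) + Co(s) → 2 Au(s) + Co²⁺(aq); Q = [Co²⁺]^1/[Au⁺]^2.
From E = E° − (0.0592/n) log Q: log Q = (E° − E)·n/0.0592 = (+2.01 − (+1.956))·2/0.0592 = 1.8243.
So 2·log[Au⁺] = 1·log(0.0003) − log Q = -3.5229 − (1.8243) = -5.3472; log[Au⁺] = -5.3472 / 2 = -2.6736; [Au⁺] = 10^(-2.6736) ≈ 0.0021 M.

0.0021 M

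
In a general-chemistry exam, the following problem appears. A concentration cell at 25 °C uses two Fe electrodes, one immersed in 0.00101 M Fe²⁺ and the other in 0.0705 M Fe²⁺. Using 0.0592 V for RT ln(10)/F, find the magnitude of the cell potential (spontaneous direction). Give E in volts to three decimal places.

For a concentration cell E°cell = 0. The 0.0705 M side is the cathode (reduction is favoured where [Fe²⁺] is higher).
With n = 2, E = −(0.0592/2) log([Fe²⁺]ₐₙ/[Fe²⁺]꜀ₐₜ) = −(0.0592/2) log(0.00101/0.0705) = −(0.0592/2)(-1.844) = +0.055 V.

+0.055 V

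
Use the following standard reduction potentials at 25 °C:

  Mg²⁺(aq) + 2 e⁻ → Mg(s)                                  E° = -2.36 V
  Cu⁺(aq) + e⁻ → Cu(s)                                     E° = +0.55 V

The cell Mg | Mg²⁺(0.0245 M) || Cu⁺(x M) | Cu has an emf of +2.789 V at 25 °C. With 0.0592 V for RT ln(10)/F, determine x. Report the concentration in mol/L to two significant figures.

0.0014 M

Cu⁺/Cu is the cathode, Mg²⁺/Mg the anode: E°cell = +2.91 V, n = 2.
Overall reaction: 2 Cu⁺(aq) + Mg(s) → 2 Cu(s) + Mg²⁺(aq); Q = [Mg²⁺]^1/[Cu⁺]^2.
From E = E° − (0.0592/n) log Q: log Q = (E° − E)·n/0.0592 = (+2.91 − (+2.789))·2/0.0592 = 4.0878.
So 2·log[Cu⁺] = 1·log(0.0245) − log Q = -1.6108 − (4.0878) = -5.6986; log[Cu⁺] = -5.6986 / 2 = -2.8493; [Cu⁺] = 10^(-2.8493) ≈ 0.0014 M.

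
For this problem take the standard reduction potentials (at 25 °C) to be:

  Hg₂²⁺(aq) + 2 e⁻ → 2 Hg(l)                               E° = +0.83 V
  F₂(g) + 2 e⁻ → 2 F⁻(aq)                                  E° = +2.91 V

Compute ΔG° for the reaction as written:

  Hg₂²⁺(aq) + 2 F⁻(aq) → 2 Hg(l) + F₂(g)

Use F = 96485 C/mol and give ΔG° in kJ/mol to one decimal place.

As written, Hg₂²⁺/Hg is reduced (cathode) and F₂/F⁻ is oxidised (anode), so E°cell = (+0.83) − (+2.91) = -2.08 V.
Balancing electrons gives n = 2.
ΔG° = −nFE° = −(2)(96485)(-2.08) = 401,378 J = +401.4 kJ/mol.

+401.4 kJ/mol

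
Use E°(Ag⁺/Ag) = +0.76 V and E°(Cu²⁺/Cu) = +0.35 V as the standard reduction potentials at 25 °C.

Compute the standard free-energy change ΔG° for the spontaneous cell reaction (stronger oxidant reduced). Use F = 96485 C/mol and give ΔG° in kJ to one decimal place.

-79.1 kJ

Ag⁺/Ag (E° = +0.76 V) is the cathode; Cu²⁺/Cu (E° = +0.35 V) is the anode, so E°cell = +0.41 V.
Balancing electrons gives n = 2 (lcm of 1 and 2).
ΔG° = −nFE° = −(2)(96485)(+0.41) = -79,118 J = -79.1 kJ.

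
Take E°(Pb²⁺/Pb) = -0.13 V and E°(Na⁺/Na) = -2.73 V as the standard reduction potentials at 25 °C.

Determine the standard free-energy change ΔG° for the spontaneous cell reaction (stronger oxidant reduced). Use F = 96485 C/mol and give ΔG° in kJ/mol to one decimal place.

-501.7 kJ/mol

Pb²⁺/Pb (E° = -0.13 V) is the cathode; Na⁺/Na (E° = -2.73 V) is the anode, so E°cell = +2.60 V.
Balancing electrons gives n = 2 (lcm of 2 and 1).
ΔG° = −nFE° = −(2)(96485)(+2.60) = -501,722 J = -501.7 kJ/mol.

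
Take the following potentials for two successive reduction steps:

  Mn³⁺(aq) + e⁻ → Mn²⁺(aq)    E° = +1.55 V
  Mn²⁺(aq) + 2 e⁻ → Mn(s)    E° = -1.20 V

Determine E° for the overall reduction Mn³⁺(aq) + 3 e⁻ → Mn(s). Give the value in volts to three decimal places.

-0.283 V

Adding the free-energy changes (−nFE°) of the two steps gives −n₃FE°₃ = −n₁FE°₁ − n₂FE°₂.
E°₃ = (1×+1.55 + 2×-1.20) / 3 = (-0.850) / 3 = -0.283 V.
E° values themselves are not directly additive — weighting by electron count is essential.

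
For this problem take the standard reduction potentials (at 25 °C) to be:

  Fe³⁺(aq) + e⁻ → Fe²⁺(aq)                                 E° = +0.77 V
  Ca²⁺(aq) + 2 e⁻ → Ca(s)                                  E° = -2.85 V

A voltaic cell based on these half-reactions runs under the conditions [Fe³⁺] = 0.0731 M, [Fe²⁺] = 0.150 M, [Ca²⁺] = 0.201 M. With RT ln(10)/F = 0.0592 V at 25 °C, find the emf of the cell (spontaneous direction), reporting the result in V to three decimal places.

Fe³⁺/Fe²⁺ is the cathode (higher E°), Ca²⁺/Ca the anode: E°cell = +0.77 − (-2.85) = +3.62 V, n = 2.
Overall: 2 Fe³⁺(aq) + Ca(s) → 2 Fe²⁺(aq) + Ca²⁺(aq)
Q = [Fe²⁺]^2·[Ca²⁺] / ([Fe³⁺]^2); log Q = -0.072.
E = E° − (0.0592/n) log Q = +3.62 − (0.0592/2)(-0.072) = +3.622 V.

+3.622 V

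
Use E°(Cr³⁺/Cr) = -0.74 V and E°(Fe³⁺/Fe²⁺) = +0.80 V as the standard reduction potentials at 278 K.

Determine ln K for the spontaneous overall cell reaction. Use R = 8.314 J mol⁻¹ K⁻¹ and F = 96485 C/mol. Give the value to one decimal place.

Cathode: Fe³⁺/Fe²⁺; anode: Cr³⁺/Cr. E°cell = (+0.80) − (-0.74) = +1.54 V, with n = 3.
ΔG° = −nFE° = −RT ln K, so ln K = nFE°/(RT) = (3)(96485)(+1.54) / ((8.314)(278)) = 192.862.

192.9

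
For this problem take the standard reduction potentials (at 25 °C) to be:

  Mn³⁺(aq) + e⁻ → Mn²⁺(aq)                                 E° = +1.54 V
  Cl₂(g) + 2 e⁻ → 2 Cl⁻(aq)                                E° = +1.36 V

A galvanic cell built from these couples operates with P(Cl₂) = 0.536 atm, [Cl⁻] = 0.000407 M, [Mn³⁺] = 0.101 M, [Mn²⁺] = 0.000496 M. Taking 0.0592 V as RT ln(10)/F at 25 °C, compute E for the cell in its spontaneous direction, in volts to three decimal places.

Mn³⁺/Mn²⁺ is the cathode (higher E°), Cl₂/Cl⁻ the anode: E°cell = +1.54 − (+1.36) = +0.18 V, n = 2.
Overall: 2 Mn³⁺(aq) + 2 Cl⁻(aq) → 2 Mn²⁺(aq) + Cl₂(g)
Q = [Mn²⁺]^2·P(Cl₂) / ([Mn³⁺]^2·[Cl⁻]^2); log Q = 1.892.
E = E° − (0.0592/n) log Q = +0.18 − (0.0592/2)(1.892) = +0.124 V.

+0.124 V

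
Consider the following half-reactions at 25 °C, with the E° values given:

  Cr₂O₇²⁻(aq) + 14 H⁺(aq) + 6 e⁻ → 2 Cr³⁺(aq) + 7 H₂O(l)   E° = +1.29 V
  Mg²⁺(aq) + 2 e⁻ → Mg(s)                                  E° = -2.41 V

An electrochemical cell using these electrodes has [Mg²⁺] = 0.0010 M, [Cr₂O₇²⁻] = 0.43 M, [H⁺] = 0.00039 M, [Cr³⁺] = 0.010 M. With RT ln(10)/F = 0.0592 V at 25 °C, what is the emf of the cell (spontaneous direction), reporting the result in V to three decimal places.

+3.354 V

Cr₂O₇²⁻/Cr³⁺ is the cathode (higher E°), Mg²⁺/Mg the anode: E°cell = +1.29 − (-2.41) = +3.70 V, n = 6.
Overall: Cr₂O₇²⁻(aq) + 14 H⁺(aq) + 3 Mg(s) → 2 Cr³⁺(aq) + 7 H₂O(l) + 3 Mg²⁺(aq)
Q = [Cr³⁺]^2·[Mg²⁺]^3 / ([Cr₂O₇²⁻]·[H⁺]^14); log Q = 35.092.
E = E° − (0.0592/n) log Q = +3.70 − (0.0592/6)(35.092) = +3.354 V.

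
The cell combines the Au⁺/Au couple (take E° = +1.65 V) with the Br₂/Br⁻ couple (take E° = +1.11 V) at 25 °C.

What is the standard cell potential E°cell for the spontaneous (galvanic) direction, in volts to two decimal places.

+0.54 V

The Au⁺/Au couple has the higher reduction potential, so it is the cathode; Br₂/Br⁻ is oxidised at the anode.
E°cell = E°(cathode) − E°(anode) = (+1.65) − (+1.11) = +0.54 V.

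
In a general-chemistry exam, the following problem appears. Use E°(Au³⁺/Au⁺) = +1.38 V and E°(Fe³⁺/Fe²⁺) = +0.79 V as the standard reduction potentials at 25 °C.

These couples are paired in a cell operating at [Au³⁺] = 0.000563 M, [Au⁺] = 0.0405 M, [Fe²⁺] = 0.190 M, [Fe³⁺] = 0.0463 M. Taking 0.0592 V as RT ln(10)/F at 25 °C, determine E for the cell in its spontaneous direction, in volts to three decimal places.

Au³⁺/Au⁺ is the cathode (higher E°), Fe³⁺/Fe²⁺ the anode: E°cell = +1.38 − (+0.79) = +0.59 V, n = 2.
Overall: Au³⁺(aq) + 2 Fe²⁺(aq) → Au⁺(aq) + 2 Fe³⁺(aq)
Q = [Au⁺]·[Fe³⁺]^2 / ([Au³⁺]·[Fe²⁺]^2); log Q = 0.631.
E = E° − (0.0592/n) log Q = +0.59 − (0.0592/2)(0.631) = +0.571 V.

+0.571 V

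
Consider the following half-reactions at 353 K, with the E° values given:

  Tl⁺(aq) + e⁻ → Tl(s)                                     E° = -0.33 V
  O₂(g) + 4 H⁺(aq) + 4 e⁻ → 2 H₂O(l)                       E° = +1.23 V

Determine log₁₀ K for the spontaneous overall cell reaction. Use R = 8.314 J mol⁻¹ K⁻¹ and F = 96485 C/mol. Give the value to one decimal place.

89.1

Cathode: O₂/H₂O; anode: Tl⁺/Tl. E°cell = (+1.23) − (-0.33) = +1.56 V, with n = 4.
ΔG° = −nFE° = −RT ln K, so ln K = nFE°/(RT) = (4)(96485)(+1.56) / ((8.314)(353)) = 205.144.
log₁₀ K = 205.144 / ln 10 = 89.1.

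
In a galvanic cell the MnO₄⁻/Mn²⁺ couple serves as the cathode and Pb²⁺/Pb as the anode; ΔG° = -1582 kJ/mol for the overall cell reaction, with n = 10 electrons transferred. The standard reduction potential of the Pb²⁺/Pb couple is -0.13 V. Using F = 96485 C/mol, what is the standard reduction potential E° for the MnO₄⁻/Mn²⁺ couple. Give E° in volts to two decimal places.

+1.51 V

E°cell = −ΔG°/(nF) = −(-1582×10³)/((10)(96485)) = +1.640 V.
Since MnO₄⁻/Mn²⁺ is the cathode and Pb²⁺/Pb the anode, E°cell = E°(MnO₄⁻/Mn²⁺) − E°(Pb²⁺/Pb).
So E°(MnO₄⁻/Mn²⁺) = E°cell + E°(Pb²⁺/Pb) = +1.640 + (-0.13) = +1.51 V.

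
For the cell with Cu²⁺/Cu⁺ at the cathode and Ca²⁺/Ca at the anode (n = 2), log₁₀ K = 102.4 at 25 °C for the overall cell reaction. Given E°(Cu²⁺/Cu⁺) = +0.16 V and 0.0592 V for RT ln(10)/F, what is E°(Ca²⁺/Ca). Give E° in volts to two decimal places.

E°cell = (0.0592/n)·log K = (0.0592/2)(102.4) = +3.031 V.
Since Cu²⁺/Cu⁺ is the cathode and Ca²⁺/Ca the anode, E°cell = E°(Cu²⁺/Cu⁺) − E°(Ca²⁺/Ca).
So E°(Ca²⁺/Ca) = E°(Cu²⁺/Cu⁺) − E°cell = (+0.16) − (+3.031) = -2.87 V.

-2.87 V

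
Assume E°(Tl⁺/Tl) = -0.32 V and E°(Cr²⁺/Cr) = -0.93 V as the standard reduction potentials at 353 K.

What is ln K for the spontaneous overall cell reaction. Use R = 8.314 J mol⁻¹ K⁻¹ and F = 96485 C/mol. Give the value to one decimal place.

40.1

Cathode: Tl⁺/Tl; anode: Cr²⁺/Cr. E°cell = (-0.32) − (-0.93) = +0.61 V, with n = 2.
ΔG° = −nFE° = −RT ln K, so ln K = nFE°/(RT) = (2)(96485)(+0.61) / ((8.314)(353)) = 40.108.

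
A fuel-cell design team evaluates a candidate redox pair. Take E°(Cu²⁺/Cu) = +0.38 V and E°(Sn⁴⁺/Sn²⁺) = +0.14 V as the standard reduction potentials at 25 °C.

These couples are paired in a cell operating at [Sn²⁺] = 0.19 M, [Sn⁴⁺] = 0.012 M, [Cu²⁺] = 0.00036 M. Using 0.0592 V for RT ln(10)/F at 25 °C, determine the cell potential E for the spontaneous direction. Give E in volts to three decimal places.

+0.174 V

Cu²⁺/Cu is the cathode (higher E°), Sn⁴⁺/Sn²⁺ the anode: E°cell = +0.38 − (+0.14) = +0.24 V, n = 2.
Overall: Cu²⁺(aq) + Sn²⁺(aq) → Cu(s) + Sn⁴⁺(aq)
Q = [Sn⁴⁺] / ([Cu²⁺]·[Sn²⁺]); log Q = 2.244.
E = E° − (0.0592/n) log Q = +0.24 − (0.0592/2)(2.244) = +0.174 V.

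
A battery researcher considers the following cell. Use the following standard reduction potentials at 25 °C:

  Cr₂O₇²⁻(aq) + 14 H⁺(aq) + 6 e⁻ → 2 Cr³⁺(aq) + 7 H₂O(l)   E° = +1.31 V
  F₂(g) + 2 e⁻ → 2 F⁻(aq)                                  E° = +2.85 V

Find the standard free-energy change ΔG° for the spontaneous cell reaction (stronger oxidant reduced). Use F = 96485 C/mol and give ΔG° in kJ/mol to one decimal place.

F₂/F⁻ (E° = +2.85 V) is the cathode; Cr₂O₇²⁻/Cr³⁺ (E° = +1.31 V) is the anode, so E°cell = +1.54 V.
Balancing electrons gives n = 6 (lcm of 2 and 6).
ΔG° = −nFE° = −(6)(96485)(+1.54) = -891,521 J = -891.5 kJ/mol.

-891.5 kJ/mol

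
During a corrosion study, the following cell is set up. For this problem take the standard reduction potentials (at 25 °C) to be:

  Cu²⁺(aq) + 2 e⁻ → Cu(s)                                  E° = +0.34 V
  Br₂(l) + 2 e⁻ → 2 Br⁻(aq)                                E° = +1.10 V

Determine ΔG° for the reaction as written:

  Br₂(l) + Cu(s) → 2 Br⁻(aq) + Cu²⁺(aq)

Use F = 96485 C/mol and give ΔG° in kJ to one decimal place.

As written, Br₂/Br⁻ is reduced (cathode) and Cu²⁺/Cu is oxidised (anode), so E°cell = (+1.10) − (+0.34) = +0.76 V.
Balancing electrons gives n = 2.
ΔG° = −nFE° = −(2)(96485)(+0.76) = -146,657 J = -146.7 kJ.

-146.7 kJ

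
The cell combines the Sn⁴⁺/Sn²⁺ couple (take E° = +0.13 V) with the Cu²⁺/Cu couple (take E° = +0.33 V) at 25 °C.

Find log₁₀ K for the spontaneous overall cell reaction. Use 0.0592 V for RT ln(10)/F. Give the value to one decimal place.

6.8

Cathode: Cu²⁺/Cu; anode: Sn⁴⁺/Sn²⁺. E°cell = +0.20 V, n = 2.
log K = nE°cell / 0.0592 = (2)(+0.20) / 0.0592 = 6.8.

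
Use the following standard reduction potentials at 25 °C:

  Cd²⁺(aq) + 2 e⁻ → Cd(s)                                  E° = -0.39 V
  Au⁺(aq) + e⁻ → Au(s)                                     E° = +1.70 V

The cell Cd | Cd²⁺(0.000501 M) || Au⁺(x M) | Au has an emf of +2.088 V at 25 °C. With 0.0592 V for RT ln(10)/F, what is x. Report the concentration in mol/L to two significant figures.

0.021 M

Au⁺/Au is the cathode, Cd²⁺/Cd the anode: E°cell = +2.09 V, n = 2.
Overall reaction: 2 Au⁺(aq) + Cd(s) → 2 Au(s) + Cd²⁺(aq); Q = [Cd²⁺]^1/[Au⁺]^2.
From E = E° − (0.0592/n) log Q: log Q = (E° − E)·n/0.0592 = (+2.09 − (+2.088))·2/0.0592 = 0.0676.
So 2·log[Au⁺] = 1·log(0.000501) − log Q = -3.3002 − (0.0676) = -3.3678; log[Au⁺] = -3.3678 / 2 = -1.6839; [Au⁺] = 10^(-1.6839) ≈ 0.021 M.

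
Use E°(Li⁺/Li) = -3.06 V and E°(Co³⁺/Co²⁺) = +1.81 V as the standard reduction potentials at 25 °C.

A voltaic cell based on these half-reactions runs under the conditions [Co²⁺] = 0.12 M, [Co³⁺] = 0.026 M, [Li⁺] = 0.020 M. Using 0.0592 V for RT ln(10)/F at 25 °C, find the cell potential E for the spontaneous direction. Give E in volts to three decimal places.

+4.931 V

Co³⁺/Co²⁺ is the cathode (higher E°), Li⁺/Li the anode: E°cell = +1.81 − (-3.06) = +4.87 V, n = 1.
Overall: Co³⁺(aq) + Li(s) → Co²⁺(aq) + Li⁺(aq)
Q = [Co²⁺]·[Li⁺] / ([Co³⁺]); log Q = -1.035.
E = E° − (0.0592/n) log Q = +4.87 − (0.0592/1)(-1.035) = +4.931 V.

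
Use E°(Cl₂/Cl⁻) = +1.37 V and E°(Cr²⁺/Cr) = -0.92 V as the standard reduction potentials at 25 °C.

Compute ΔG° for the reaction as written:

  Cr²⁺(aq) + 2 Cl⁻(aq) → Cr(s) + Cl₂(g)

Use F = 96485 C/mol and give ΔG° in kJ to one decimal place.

+441.9 kJ

As written, Cr²⁺/Cr is reduced (cathode) and Cl₂/Cl⁻ is oxidised (anode), so E°cell = (-0.92) − (+1.37) = -2.29 V.
Balancing electrons gives n = 2.
ΔG° = −nFE° = −(2)(96485)(-2.29) = 441,901 J = +441.9 kJ.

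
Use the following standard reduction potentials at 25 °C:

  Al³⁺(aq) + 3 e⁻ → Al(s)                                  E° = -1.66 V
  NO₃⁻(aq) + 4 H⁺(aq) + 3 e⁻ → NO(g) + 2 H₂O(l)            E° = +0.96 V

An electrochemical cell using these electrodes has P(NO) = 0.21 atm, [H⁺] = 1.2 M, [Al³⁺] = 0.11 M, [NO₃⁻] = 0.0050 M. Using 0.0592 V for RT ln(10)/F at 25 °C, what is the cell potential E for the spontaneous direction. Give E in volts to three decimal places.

+2.613 V

NO₃⁻/NO is the cathode (higher E°), Al³⁺/Al the anode: E°cell = +0.96 − (-1.66) = +2.62 V, n = 3.
Overall: NO₃⁻(aq) + 4 H⁺(aq) + Al(s) → NO(g) + 2 H₂O(l) + Al³⁺(aq)
Q = P(NO)·[Al³⁺] / ([NO₃⁻]·[H⁺]^4); log Q = 0.348.
E = E° − (0.0592/n) log Q = +2.62 − (0.0592/3)(0.348) = +2.613 V.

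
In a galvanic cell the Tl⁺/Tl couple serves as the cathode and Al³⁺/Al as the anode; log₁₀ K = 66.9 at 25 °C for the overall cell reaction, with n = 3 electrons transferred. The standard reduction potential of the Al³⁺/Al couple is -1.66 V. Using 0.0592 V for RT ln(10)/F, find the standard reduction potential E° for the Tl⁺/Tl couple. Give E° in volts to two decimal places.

-0.34 V

E°cell = (0.0592/n)·log K = (0.0592/3)(66.9) = +1.320 V.
Since Tl⁺/Tl is the cathode and Al³⁺/Al the anode, E°cell = E°(Tl⁺/Tl) − E°(Al³⁺/Al).
So E°(Tl⁺/Tl) = E°cell + E°(Al³⁺/Al) = +1.320 + (-1.66) = -0.34 V.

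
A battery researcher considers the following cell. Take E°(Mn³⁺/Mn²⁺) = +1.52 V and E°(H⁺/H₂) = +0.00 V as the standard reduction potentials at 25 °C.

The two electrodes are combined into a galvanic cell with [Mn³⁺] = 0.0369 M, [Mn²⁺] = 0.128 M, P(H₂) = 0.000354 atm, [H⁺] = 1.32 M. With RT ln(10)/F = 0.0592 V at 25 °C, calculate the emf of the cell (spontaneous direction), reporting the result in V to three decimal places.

+1.379 V

Mn³⁺/Mn²⁺ is the cathode (higher E°), H⁺/H₂ the anode: E°cell = +1.52 − (+0.00) = +1.52 V, n = 2.
Overall: 2 Mn³⁺(aq) + H₂(g) → 2 Mn²⁺(aq) + 2 H⁺(aq)
Q = [Mn²⁺]^2·[H⁺]^2 / ([Mn³⁺]^2·P(H₂)); log Q = 4.773.
E = E° − (0.0592/n) log Q = +1.52 − (0.0592/2)(4.773) = +1.379 V.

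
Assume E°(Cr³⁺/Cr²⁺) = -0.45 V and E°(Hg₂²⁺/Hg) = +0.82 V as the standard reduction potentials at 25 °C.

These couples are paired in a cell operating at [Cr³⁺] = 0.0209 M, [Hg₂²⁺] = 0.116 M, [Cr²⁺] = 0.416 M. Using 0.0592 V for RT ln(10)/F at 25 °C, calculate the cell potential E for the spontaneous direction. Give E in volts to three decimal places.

+1.319 V

Hg₂²⁺/Hg is the cathode (higher E°), Cr³⁺/Cr²⁺ the anode: E°cell = +0.82 − (-0.45) = +1.27 V, n = 2.
Overall: Hg₂²⁺(aq) + 2 Cr²⁺(aq) → 2 Hg(l) + 2 Cr³⁺(aq)
Q = [Cr³⁺]^2 / ([Hg₂²⁺]·[Cr²⁺]^2); log Q = -1.662.
E = E° − (0.0592/n) log Q = +1.27 − (0.0592/2)(-1.662) = +1.319 V.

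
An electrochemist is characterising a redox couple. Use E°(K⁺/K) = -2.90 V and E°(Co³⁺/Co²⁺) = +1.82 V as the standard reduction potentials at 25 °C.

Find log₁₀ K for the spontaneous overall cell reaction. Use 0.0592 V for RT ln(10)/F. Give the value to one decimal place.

Cathode: Co³⁺/Co²⁺; anode: K⁺/K. E°cell = +4.72 V, n = 1.
log K = nE°cell / 0.0592 = (1)(+4.72) / 0.0592 = 79.7.

79.7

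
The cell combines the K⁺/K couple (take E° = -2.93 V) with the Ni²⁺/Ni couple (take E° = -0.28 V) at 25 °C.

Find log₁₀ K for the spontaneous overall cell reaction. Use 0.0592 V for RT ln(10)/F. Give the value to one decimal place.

Cathode: Ni²⁺/Ni; anode: K⁺/K. E°cell = +2.65 V, n = 2.
log K = nE°cell / 0.0592 = (2)(+2.65) / 0.0592 = 89.5.

89.5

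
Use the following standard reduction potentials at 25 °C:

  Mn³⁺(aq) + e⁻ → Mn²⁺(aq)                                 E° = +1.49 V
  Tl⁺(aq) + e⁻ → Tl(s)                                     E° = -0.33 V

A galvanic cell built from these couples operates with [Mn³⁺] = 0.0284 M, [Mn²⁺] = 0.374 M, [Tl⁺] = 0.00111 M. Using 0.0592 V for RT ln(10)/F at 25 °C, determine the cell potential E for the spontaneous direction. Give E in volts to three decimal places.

Mn³⁺/Mn²⁺ is the cathode (higher E°), Tl⁺/Tl the anode: E°cell = +1.49 − (-0.33) = +1.82 V, n = 1.
Overall: Mn³⁺(aq) + Tl(s) → Mn²⁺(aq) + Tl⁺(aq)
Q = [Mn²⁺]·[Tl⁺] / ([Mn³⁺]); log Q = -1.835.
E = E° − (0.0592/n) log Q = +1.82 − (0.0592/1)(-1.835) = +1.929 V.

+1.929 V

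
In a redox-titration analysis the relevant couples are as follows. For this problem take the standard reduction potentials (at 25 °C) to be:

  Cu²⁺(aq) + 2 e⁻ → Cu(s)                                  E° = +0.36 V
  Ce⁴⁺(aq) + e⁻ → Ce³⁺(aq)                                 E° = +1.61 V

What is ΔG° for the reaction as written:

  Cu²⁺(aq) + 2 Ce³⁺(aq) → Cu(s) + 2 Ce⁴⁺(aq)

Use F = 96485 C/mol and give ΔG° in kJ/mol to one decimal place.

As written, Cu²⁺/Cu is reduced (cathode) and Ce⁴⁺/Ce³⁺ is oxidised (anode), so E°cell = (+0.36) − (+1.61) = -1.25 V.
Balancing electrons gives n = 2.
ΔG° = −nFE° = −(2)(96485)(-1.25) = 241,212 J = +241.2 kJ/mol.

+241.2 kJ/mol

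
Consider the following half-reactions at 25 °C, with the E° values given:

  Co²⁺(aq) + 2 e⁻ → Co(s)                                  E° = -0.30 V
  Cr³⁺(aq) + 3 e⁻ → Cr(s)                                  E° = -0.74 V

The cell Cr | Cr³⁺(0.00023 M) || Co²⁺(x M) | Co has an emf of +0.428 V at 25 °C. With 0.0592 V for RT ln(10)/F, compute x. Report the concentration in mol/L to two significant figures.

Co²⁺/Co is the cathode, Cr³⁺/Cr the anode: E°cell = +0.44 V, n = 6.
Overall reaction: 3 Co²⁺(aq) + 2 Cr(s) → 3 Co(s) + 2 Cr³⁺(aq); Q = [Cr³⁺]^2/[Co²⁺]^3.
From E = E° − (0.0592/n) log Q: log Q = (E° − E)·n/0.0592 = (+0.44 − (+0.428))·6/0.0592 = 1.2162.
So 3·log[Co²⁺] = 2·log(0.00023) − log Q = -7.2765 − (1.2162) = -8.4927; log[Co²⁺] = -8.4927 / 3 = -2.8309; [Co²⁺] = 10^(-2.8309) ≈ 0.0015 M.

0.0015 M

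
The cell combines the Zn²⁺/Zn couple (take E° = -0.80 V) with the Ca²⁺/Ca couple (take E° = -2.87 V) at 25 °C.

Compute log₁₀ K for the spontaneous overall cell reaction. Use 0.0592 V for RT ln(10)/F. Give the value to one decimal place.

69.9

Cathode: Zn²⁺/Zn; anode: Ca²⁺/Ca. E°cell = +2.07 V, n = 2.
log K = nE°cell / 0.0592 = (2)(+2.07) / 0.0592 = 69.9.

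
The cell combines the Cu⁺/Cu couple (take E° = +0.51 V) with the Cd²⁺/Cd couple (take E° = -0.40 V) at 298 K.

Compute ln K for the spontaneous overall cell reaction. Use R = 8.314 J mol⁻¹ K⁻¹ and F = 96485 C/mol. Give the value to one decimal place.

Cathode: Cu⁺/Cu; anode: Cd²⁺/Cd. E°cell = (+0.51) − (-0.40) = +0.91 V, with n = 2.
ΔG° = −nFE° = −RT ln K, so ln K = nFE°/(RT) = (2)(96485)(+0.91) / ((8.314)(298)) = 70.877.

70.9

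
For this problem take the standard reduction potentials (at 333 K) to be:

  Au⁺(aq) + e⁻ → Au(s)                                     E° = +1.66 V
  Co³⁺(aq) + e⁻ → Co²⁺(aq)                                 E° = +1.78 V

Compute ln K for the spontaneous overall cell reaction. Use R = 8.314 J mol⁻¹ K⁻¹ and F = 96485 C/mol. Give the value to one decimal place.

4.2

Cathode: Co³⁺/Co²⁺; anode: Au⁺/Au. E°cell = (+1.78) − (+1.66) = +0.12 V, with n = 1.
ΔG° = −nFE° = −RT ln K, so ln K = nFE°/(RT) = (1)(96485)(+0.12) / ((8.314)(333)) = 4.182.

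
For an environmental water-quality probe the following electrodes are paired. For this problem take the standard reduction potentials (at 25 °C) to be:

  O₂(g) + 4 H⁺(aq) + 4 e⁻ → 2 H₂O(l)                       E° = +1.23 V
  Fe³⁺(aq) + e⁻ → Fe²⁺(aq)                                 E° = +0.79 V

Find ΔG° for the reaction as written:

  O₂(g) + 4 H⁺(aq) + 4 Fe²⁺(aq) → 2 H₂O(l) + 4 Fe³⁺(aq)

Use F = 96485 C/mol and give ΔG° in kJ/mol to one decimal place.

-169.8 kJ/mol

As written, O₂/H₂O is reduced (cathode) and Fe³⁺/Fe²⁺ is oxidised (anode), so E°cell = (+1.23) − (+0.79) = +0.44 V.
Balancing electrons gives n = 4.
ΔG° = −nFE° = −(4)(96485)(+0.44) = -169,814 J = -169.8 kJ/mol.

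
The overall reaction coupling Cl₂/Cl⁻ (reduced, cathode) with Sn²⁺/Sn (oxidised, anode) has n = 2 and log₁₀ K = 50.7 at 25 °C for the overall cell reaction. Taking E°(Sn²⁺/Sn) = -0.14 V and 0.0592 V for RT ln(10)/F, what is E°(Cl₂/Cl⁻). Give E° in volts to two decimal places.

E°cell = (0.0592/n)·log K = (0.0592/2)(50.7) = +1.501 V.
Since Cl₂/Cl⁻ is the cathode and Sn²⁺/Sn the anode, E°cell = E°(Cl₂/Cl⁻) − E°(Sn²⁺/Sn).
So E°(Cl₂/Cl⁻) = E°cell + E°(Sn²⁺/Sn) = +1.501 + (-0.14) = +1.36 V.

+1.36 V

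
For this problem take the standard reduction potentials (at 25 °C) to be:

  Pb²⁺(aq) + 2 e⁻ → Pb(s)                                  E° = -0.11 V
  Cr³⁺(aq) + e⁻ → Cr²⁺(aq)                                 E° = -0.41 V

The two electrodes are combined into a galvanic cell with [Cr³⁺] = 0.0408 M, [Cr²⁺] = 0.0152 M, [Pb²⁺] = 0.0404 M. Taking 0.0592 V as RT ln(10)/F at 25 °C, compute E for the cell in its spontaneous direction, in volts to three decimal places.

+0.233 V

Pb²⁺/Pb is the cathode (higher E°), Cr³⁺/Cr²⁺ the anode: E°cell = -0.11 − (-0.41) = +0.30 V, n = 2.
Overall: Pb²⁺(aq) + 2 Cr²⁺(aq) → Pb(s) + 2 Cr³⁺(aq)
Q = [Cr³⁺]^2 / ([Pb²⁺]·[Cr²⁺]^2); log Q = 2.251.
E = E° − (0.0592/n) log Q = +0.30 − (0.0592/2)(2.251) = +0.233 V.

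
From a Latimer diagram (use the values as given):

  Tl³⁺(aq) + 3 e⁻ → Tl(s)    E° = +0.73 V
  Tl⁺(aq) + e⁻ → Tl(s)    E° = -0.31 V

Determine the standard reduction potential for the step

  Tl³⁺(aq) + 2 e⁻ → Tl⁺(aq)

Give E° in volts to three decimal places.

+1.250 V

Sequential free energies add, so n₃E°₃ = n₁E°₁ + n₂E°₂.
With n₃ = 3, and the known step contributing 1×(-0.31) V, the unknown satisfies 2·E° = 3×(+0.73) − 1×(-0.31) = +2.500.
E° = +2.500 / 2 = +1.250 V.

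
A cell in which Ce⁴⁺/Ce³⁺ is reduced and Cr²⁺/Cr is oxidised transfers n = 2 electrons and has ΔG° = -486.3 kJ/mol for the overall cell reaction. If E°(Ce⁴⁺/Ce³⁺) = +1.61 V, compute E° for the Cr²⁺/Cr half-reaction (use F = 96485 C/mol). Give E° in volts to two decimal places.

E°cell = −ΔG°/(nF) = −(-486.3×10³)/((2)(96485)) = +2.520 V.
Since Ce⁴⁺/Ce³⁺ is the cathode and Cr²⁺/Cr the anode, E°cell = E°(Ce⁴⁺/Ce³⁺) − E°(Cr²⁺/Cr).
So E°(Cr²⁺/Cr) = E°(Ce⁴⁺/Ce³⁺) − E°cell = (+1.61) − (+2.520) = -0.91 V.

-0.91 V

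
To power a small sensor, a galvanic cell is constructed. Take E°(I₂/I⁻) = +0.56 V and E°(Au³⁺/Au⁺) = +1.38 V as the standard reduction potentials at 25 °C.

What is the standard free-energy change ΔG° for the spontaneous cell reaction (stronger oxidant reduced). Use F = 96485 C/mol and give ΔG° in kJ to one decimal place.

Au³⁺/Au⁺ (E° = +1.38 V) is the cathode; I₂/I⁻ (E° = +0.56 V) is the anode, so E°cell = +0.82 V.
Balancing electrons gives n = 2 (lcm of 2 and 2).
ΔG° = −nFE° = −(2)(96485)(+0.82) = -158,235 J = -158.2 kJ.

-158.2 kJ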